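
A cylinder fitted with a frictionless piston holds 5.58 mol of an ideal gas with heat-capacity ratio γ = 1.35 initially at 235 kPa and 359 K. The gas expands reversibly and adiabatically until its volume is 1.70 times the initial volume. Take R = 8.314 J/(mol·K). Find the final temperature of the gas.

V₁ = nRT₁/P₁ = 5.58×8.314×359/235 = 70.9 L.
Adiabatic: TV^(γ−1) = const ⇒ T₂ = 359×(0.588)^0.350 = 298 K; PV^γ = const ⇒ P₂ = 115 kPa.

298 K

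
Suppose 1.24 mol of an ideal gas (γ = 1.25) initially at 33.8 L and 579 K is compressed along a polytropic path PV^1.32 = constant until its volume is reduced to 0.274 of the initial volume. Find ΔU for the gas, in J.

12300 J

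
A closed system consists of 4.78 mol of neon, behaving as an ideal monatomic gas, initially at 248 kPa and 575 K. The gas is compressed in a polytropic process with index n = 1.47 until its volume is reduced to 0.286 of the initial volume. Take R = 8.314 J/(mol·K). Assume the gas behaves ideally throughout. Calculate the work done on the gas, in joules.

38900 J

V₁ = nRT₁/P₁ = 4.78×8.314×575/248 = 92.1 L.
Polytropic n=1.47: T₂ = T₁(V₁/V₂)^(n−1) = 575×(3.50)^0.47 = 1040 K; P₂ = P₁(V₁/V₂)^n = 1560 kPa.
W = (P₁V₁−P₂V₂)/(n−1) = (248×92.1−1560×26.4)/0.47 = -38900 J.
Work done on the gas = −W_by = 38900 J.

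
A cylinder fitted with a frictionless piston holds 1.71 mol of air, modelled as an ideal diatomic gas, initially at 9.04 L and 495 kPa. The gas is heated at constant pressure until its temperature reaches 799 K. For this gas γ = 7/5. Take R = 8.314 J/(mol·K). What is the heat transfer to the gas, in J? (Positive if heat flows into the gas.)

24100 J

T₁ = P₁V₁/(nR) = 495×9.04/(1.71×8.314) = 315 K.
Isobaric: P stays 495 kPa; V/T = const ⇒ T₂ = 799 K, V₂ = 22.9 L.
W = PΔV = 495×(22.9−9.04) kPa·L = 6880 J.
ΔU = nCvΔT = 1.71×20.8×(799−315) = 17200 J.
Q = ΔU + W = nCpΔT = 24100 J.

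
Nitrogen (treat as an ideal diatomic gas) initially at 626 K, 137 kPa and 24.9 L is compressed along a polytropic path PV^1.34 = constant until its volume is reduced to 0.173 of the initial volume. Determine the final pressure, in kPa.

Polytropic n=1.34: T₂ = T₁(V₁/V₂)^(n−1) = 626×(5.78)^0.34 = 1140 K; P₂ = P₁(V₁/V₂)^n = 1440 kPa.

1440 kPa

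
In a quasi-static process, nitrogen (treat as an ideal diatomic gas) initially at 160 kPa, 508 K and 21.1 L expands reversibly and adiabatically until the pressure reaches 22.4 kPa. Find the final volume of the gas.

85.9 L

Adiabatic: T₂/T₁ = (P₂/P₁)^((γ−1)/γ) ⇒ T₂ = 508×(0.140)^0.286 = 290 K; V₂ = 85.9 L.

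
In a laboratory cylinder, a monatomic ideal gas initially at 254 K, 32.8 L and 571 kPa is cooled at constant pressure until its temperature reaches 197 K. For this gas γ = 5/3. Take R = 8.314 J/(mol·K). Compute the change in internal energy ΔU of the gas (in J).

-6300 J

n = P₁V₁/(RT₁) = 571×32.8/(8.314×254) = 8.87 mol.
Isobaric: P stays 571 kPa; V/T = const ⇒ T₂ = 197 K, V₂ = 25.4 L.
For an ideal gas ΔU = nCvΔT with Cv = (3/2)R = 12.5 J/(mol·K).
ΔU = 8.87×12.5×(197−254) = -6300 J.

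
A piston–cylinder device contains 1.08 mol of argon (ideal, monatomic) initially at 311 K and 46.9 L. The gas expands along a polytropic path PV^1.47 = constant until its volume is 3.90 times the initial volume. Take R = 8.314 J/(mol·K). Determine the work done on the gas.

-2810 J

P₁ = nRT₁/V₁ = 1.08×8.314×311/46.9 = 59.5 kPa.
Polytropic n=1.47: T₂ = T₁(V₁/V₂)^(n−1) = 311×(0.256)^0.47 = 164 K; P₂ = P₁(V₁/V₂)^n = 8.05 kPa.
W = (P₁V₁−P₂V₂)/(n−1) = (59.5×46.9−8.05×183)/0.47 = 2810 J.
Work done on the gas = −W_by = -2810 J.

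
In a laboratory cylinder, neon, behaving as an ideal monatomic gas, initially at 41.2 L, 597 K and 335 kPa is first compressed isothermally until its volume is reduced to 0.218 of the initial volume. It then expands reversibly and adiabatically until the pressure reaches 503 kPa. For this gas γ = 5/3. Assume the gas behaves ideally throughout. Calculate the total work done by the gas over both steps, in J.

-13600 J

n = P₁V₁/(RT₁) = 335×41.2/(8.314×597) = 2.78 mol.
Step 1 — Isothermal: T stays 597 K; PV = const ⇒ V₂ = 8.98 L, P₂ = 1540 kPa.
ΔU = 0 (ideal gas, T constant).
W = nRT ln(V₂/V₁) = 2.78×8.314×597×ln(0.218) = -21000 J.
Q = ΔU + W = -21000 J.
State after step 1: P = 1540 kPa, V = 8.98 L, T = 597 K.
Step 2 — Adiabatic: T₂/T₁ = (P₂/P₁)^((γ−1)/γ) ⇒ T₂ = 597×(0.327)^0.400 = 382 K; V₂ = 17.6 L.
ΔU = nCvΔT = 2.78×12.5×(382−597) = -7460 J.
Q = 0 for an adiabatic process, so W = −ΔU = 7460 J.
Net over both steps: W = -13600 J, Q = -21000 J, ΔU = -7460 J.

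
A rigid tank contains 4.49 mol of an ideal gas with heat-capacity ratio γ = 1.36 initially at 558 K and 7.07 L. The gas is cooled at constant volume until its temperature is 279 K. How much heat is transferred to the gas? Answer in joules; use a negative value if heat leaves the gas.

-28900 J

P₁ = nRT₁/V₁ = 4.49×8.314×558/7.07 = 2950 kPa.
Isochoric: V stays 7.07 L; P/T = const ⇒ T₂ = 279 K, P₂ = 1470 kPa.
W = 0 (no volume change).
ΔU = nCvΔT = 4.49×23.1×(279−558) = -28900 J.
Q = ΔU = -28900 J.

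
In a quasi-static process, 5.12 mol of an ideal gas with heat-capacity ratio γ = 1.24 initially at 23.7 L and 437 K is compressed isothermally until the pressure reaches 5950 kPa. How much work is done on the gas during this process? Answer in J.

37700 J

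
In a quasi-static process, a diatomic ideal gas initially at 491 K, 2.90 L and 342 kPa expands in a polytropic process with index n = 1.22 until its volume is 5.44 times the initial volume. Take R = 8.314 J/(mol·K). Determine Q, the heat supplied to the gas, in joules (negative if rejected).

631 J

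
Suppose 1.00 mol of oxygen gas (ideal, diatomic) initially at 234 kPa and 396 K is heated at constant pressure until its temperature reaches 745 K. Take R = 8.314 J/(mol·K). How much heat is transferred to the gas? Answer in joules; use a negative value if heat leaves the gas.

V₁ = nRT₁/P₁ = 1.00×8.314×396/234 = 14.1 L.
Isobaric: P stays 234 kPa; V/T = const ⇒ T₂ = 745 K, V₂ = 26.5 L.
W = PΔV = 234×(26.5−14.1) kPa·L = 2900 J.
ΔU = nCvΔT = 1.00×20.8×(745−396) = 7250 J.
Q = ΔU + W = nCpΔT = 10200 J.

10200 J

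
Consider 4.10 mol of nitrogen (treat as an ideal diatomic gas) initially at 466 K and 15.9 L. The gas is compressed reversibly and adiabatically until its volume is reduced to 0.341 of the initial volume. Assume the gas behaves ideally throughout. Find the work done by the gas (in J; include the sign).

-21400 J

P₁ = nRT₁/V₁ = 4.10×8.314×466/15.9 = 999 kPa.
Adiabatic: TV^(γ−1) = const ⇒ T₂ = 466×(2.93)^0.400 = 717 K; PV^γ = const ⇒ P₂ = 4510 kPa.
ΔU = nCvΔT = 4.10×20.8×(717−466) = 21400 J.
Q = 0 for an adiabatic process, so W = −ΔU = -21400 J.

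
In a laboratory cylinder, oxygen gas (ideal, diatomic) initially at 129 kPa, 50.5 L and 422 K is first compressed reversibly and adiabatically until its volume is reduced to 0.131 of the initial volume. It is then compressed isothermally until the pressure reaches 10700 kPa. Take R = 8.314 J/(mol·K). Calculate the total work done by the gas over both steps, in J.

-43500 J

n = P₁V₁/(RT₁) = 129×50.5/(8.314×422) = 1.86 mol.
Step 1 — Adiabatic: TV^(γ−1) = const ⇒ T₂ = 422×(7.63)^0.400 = 951 K; PV^γ = const ⇒ P₂ = 2220 kPa.
ΔU = nCvΔT = 1.86×20.8×(951−422) = 20400 J.
Q = 0 for an adiabatic process, so W = −ΔU = -20400 J.
State after step 1: P = 2220 kPa, V = 6.62 L, T = 951 K.
Step 2 — Isothermal: T stays 951 K; PV = const ⇒ V₂ = 1.37 L, P₂ = 10700 kPa.
ΔU = 0 (ideal gas, T constant).
W = nRT ln(V₂/V₁) = 1.86×8.314×951×ln(0.208) = -23100 J.
Q = ΔU + W = -23100 J.
Net over both steps: W = -43500 J, Q = -23100 J, ΔU = 20400 J.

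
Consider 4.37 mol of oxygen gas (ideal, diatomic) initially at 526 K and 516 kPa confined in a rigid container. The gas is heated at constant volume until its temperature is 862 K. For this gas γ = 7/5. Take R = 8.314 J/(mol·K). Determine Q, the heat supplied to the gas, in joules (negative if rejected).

30500 J

V₁ = nRT₁/P₁ = 4.37×8.314×526/516 = 37.0 L.
Isochoric: V stays 37.0 L; P/T = const ⇒ T₂ = 862 K, P₂ = 846 kPa.
W = 0 (no volume change).
ΔU = nCvΔT = 4.37×20.8×(862−526) = 30500 J.
Q = ΔU = 30500 J.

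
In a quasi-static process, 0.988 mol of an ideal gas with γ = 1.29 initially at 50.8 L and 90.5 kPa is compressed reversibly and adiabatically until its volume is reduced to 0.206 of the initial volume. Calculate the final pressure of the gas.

T₁ = P₁V₁/(nR) = 90.5×50.8/(0.988×8.314) = 560 K.
Adiabatic: TV^(γ−1) = const ⇒ T₂ = 560×(4.85)^0.290 = 885 K; PV^γ = const ⇒ P₂ = 695 kPa.

695 kPa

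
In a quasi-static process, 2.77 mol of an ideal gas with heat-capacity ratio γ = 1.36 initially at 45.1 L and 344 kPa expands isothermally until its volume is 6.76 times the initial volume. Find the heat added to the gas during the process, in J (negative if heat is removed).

T₁ = P₁V₁/(nR) = 344×45.1/(2.77×8.314) = 674 K.
Isothermal: T stays 674 K; PV = const ⇒ V₂ = 305 L, P₂ = 50.9 kPa.
ΔU = 0 (ideal gas, T constant).
W = nRT ln(V₂/V₁) = 2.77×8.314×674×ln(6.76) = 29600 J.
Q = ΔU + W = 29600 J.

29600 J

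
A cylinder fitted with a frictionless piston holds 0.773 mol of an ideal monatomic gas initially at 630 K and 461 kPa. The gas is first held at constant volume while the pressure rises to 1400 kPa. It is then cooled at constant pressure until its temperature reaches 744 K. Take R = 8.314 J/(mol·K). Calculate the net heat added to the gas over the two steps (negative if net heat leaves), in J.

V₁ = nRT₁/P₁ = 0.773×8.314×630/461 = 8.78 L.
Step 1 — Isochoric: V stays 8.78 L; P/T = const ⇒ T₂ = 1910 K, P₂ = 1400 kPa.
W = 0 (no volume change).
ΔU = nCvΔT = 0.773×12.5×(1910−630) = 12400 J.
Q = ΔU = 12400 J.
State after step 1: P = 1400 kPa, V = 8.78 L, T = 1910 K.
Step 2 — Isobaric: P stays 1400 kPa; V/T = const ⇒ T₂ = 744 K, V₂ = 3.42 L.
W = PΔV = 1400×(3.42−8.78) kPa·L = -7510 J.
ΔU = nCvΔT = 0.773×12.5×(744−1910) = -11300 J.
Q = ΔU + W = nCpΔT = -18800 J.
Net over both steps: W = -7510 J, Q = -6420 J, ΔU = 1100 J.

-6420 J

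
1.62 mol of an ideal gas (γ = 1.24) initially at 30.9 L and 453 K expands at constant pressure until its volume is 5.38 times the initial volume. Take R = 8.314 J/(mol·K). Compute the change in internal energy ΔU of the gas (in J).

111000 J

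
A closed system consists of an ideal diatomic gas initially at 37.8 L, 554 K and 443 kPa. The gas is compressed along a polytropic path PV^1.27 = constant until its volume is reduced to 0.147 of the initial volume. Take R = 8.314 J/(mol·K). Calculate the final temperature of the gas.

930 K

Polytropic n=1.27: T₂ = T₁(V₁/V₂)^(n−1) = 554×(6.80)^0.27 = 930 K; P₂ = P₁(V₁/V₂)^n = 5060 kPa.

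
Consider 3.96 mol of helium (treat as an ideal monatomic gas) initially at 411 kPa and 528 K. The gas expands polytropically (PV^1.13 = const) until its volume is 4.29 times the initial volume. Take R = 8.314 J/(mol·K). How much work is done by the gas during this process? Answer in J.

V₁ = nRT₁/P₁ = 3.96×8.314×528/411 = 42.3 L.
Polytropic n=1.13: T₂ = T₁(V₁/V₂)^(n−1) = 528×(0.233)^0.13 = 437 K; P₂ = P₁(V₁/V₂)^n = 79.3 kPa.
W = (P₁V₁−P₂V₂)/(n−1) = (411×42.3−79.3×181)/0.13 = 23100 J.

23100 J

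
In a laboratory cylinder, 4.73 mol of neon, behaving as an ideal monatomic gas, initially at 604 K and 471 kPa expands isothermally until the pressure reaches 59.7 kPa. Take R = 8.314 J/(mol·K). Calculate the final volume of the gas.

398 L

V₁ = nRT₁/P₁ = 4.73×8.314×604/471 = 50.4 L.
Isothermal: T stays 604 K; PV = const ⇒ V₂ = 398 L, P₂ = 59.7 kPa.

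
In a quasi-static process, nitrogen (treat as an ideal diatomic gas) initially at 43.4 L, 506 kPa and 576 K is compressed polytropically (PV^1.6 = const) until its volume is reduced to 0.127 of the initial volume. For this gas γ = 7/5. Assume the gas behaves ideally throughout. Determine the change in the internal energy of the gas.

134000 J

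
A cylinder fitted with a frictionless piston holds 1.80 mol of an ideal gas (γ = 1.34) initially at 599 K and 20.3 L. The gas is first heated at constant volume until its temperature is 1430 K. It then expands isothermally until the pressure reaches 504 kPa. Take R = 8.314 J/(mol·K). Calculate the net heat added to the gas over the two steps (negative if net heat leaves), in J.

52400 J

P₁ = nRT₁/V₁ = 1.80×8.314×599/20.3 = 442 kPa.
Step 1 — Isochoric: V stays 20.3 L; P/T = const ⇒ T₂ = 1430 K, P₂ = 1050 kPa.
W = 0 (no volume change).
ΔU = nCvΔT = 1.80×24.5×(1430−599) = 36600 J.
Q = ΔU = 36600 J.
State after step 1: P = 1050 kPa, V = 20.3 L, T = 1430 K.
Step 2 — Isothermal: T stays 1430 K; PV = const ⇒ V₂ = 42.5 L, P₂ = 504 kPa.
ΔU = 0 (ideal gas, T constant).
W = nRT ln(V₂/V₁) = 1.80×8.314×1430×ln(2.09) = 15800 J.
Q = ΔU + W = 15800 J.
Net over both steps: W = 15800 J, Q = 52400 J, ΔU = 36600 J.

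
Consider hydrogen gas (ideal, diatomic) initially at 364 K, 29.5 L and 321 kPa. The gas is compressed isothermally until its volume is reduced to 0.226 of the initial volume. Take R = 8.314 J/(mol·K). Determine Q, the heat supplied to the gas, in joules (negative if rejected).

-14100 J

n = P₁V₁/(RT₁) = 321×29.5/(8.314×364) = 3.13 mol.
Isothermal: T stays 364 K; PV = const ⇒ V₂ = 6.67 L, P₂ = 1420 kPa.
ΔU = 0 (ideal gas, T constant).
W = nRT ln(V₂/V₁) = 3.13×8.314×364×ln(0.226) = -14100 J.
Q = ΔU + W = -14100 J.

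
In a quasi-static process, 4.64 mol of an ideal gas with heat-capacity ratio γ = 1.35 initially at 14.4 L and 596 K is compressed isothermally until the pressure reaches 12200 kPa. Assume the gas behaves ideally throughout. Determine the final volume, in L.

1.88 L

P₁ = nRT₁/V₁ = 4.64×8.314×596/14.4 = 1600 kPa.
Isothermal: T stays 596 K; PV = const ⇒ V₂ = 1.88 L, P₂ = 12200 kPa.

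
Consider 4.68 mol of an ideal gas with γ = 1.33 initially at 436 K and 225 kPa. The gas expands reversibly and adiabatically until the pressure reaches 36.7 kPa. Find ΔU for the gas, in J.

V₁ = nRT₁/P₁ = 4.68×8.314×436/225 = 75.4 L.
Adiabatic: T₂/T₁ = (P₂/P₁)^((γ−1)/γ) ⇒ T₂ = 436×(0.163)^0.248 = 278 K; V₂ = 295 L.
For an ideal gas ΔU = nCvΔT with Cv = R/(γ−1) = 25.2 J/(mol·K).
ΔU = 4.68×25.2×(278−436) = -18600 J.

-18600 J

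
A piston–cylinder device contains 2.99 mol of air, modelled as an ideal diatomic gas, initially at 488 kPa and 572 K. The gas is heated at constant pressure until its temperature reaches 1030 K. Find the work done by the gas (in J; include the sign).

V₁ = nRT₁/P₁ = 2.99×8.314×572/488 = 29.1 L.
Isobaric: P stays 488 kPa; V/T = const ⇒ T₂ = 1030 K, V₂ = 52.5 L.
W = PΔV = 488×(52.5−29.1) kPa·L = 11400 J.

11400 J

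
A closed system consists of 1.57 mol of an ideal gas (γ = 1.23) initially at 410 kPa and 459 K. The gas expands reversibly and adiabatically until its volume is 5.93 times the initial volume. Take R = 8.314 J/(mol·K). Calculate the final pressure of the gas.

V₁ = nRT₁/P₁ = 1.57×8.314×459/410 = 14.6 L.
Adiabatic: TV^(γ−1) = const ⇒ T₂ = 459×(0.169)^0.230 = 305 K; PV^γ = const ⇒ P₂ = 45.9 kPa.

45.9 kPa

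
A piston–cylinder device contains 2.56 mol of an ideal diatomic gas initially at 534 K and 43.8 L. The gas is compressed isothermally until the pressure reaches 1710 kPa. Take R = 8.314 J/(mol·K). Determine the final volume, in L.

P₁ = nRT₁/V₁ = 2.56×8.314×534/43.8 = 259 kPa.
Isothermal: T stays 534 K; PV = const ⇒ V₂ = 6.65 L, P₂ = 1710 kPa.

6.65 L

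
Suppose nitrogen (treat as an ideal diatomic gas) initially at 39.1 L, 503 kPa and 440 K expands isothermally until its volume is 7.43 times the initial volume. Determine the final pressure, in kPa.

Isothermal: T stays 440 K; PV = const ⇒ V₂ = 291 L, P₂ = 67.7 kPa.

67.7 kPa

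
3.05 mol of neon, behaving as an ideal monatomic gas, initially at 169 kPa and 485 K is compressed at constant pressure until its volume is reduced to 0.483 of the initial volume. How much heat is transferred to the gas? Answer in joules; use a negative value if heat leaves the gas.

-15900 J

V₁ = nRT₁/P₁ = 3.05×8.314×485/169 = 72.8 L.
Isobaric: P stays 169 kPa; V/T = const ⇒ T₂ = 234 K, V₂ = 35.1 L.
W = PΔV = 169×(35.1−72.8) kPa·L = -6360 J.
ΔU = nCvΔT = 3.05×12.5×(234−485) = -9540 J.
Q = ΔU + W = nCpΔT = -15900 J.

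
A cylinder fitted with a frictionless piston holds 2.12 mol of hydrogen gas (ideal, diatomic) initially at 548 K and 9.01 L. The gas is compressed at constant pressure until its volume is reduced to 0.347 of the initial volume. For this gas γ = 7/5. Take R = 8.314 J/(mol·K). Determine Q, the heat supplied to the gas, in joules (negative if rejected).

-22100 J

P₁ = nRT₁/V₁ = 2.12×8.314×548/9.01 = 1070 kPa.
Isobaric: P stays 1070 kPa; V/T = const ⇒ T₂ = 190 K, V₂ = 3.13 L.
W = PΔV = 1070×(3.13−9.01) kPa·L = -6310 J.
ΔU = nCvΔT = 2.12×20.8×(190−548) = -15800 J.
Q = ΔU + W = nCpΔT = -22100 J.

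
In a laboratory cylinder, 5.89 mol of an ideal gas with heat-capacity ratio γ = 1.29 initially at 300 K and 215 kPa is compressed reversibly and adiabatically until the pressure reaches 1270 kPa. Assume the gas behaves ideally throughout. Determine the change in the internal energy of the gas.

24900 J

V₁ = nRT₁/P₁ = 5.89×8.314×300/215 = 68.3 L.
Adiabatic: T₂/T₁ = (P₂/P₁)^((γ−1)/γ) ⇒ T₂ = 300×(5.91)^0.225 = 447 K; V₂ = 17.2 L.
For an ideal gas ΔU = nCvΔT with Cv = R/(γ−1) = 28.7 J/(mol·K).
ΔU = 5.89×28.7×(447−300) = 24900 J.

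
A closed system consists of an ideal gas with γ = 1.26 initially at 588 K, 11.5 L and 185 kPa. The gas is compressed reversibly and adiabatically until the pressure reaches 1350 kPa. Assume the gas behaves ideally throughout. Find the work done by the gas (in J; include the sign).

-4150 J

n = P₁V₁/(RT₁) = 185×11.5/(8.314×588) = 0.435 mol.
Adiabatic: T₂/T₁ = (P₂/P₁)^((γ−1)/γ) ⇒ T₂ = 588×(7.30)^0.206 = 886 K; V₂ = 2.37 L.
ΔU = nCvΔT = 0.435×32.0×(886−588) = 4150 J.
Q = 0 for an adiabatic process, so W = −ΔU = -4150 J.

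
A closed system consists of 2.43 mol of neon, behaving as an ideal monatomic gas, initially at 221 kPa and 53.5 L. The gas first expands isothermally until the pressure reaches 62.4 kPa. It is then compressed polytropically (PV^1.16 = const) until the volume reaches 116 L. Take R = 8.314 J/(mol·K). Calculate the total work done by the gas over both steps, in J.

T₁ = P₁V₁/(nR) = 221×53.5/(2.43×8.314) = 585 K.
Step 1 — Isothermal: T stays 585 K; PV = const ⇒ V₂ = 189 L, P₂ = 62.4 kPa.
ΔU = 0 (ideal gas, T constant).
W = nRT ln(V₂/V₁) = 2.43×8.314×585×ln(3.54) = 15000 J.
Q = ΔU + W = 15000 J.
State after step 1: P = 62.4 kPa, V = 189 L, T = 585 K.
Step 2 — Polytropic n=1.16: T₂ = T₁(V₁/V₂)^(n−1) = 585×(1.63)^0.16 = 633 K; P₂ = P₁(V₁/V₂)^n = 110 kPa.
W = (P₁V₁−P₂V₂)/(n−1) = (62.4×189−110×116)/0.16 = -6040 J.
ΔU = nCvΔT = 2.43×12.5×(633−585) = 1450 J.
Q = ΔU + W = -4590 J.
Net over both steps: W = 8920 J, Q = 10400 J, ΔU = 1450 J.

8920 J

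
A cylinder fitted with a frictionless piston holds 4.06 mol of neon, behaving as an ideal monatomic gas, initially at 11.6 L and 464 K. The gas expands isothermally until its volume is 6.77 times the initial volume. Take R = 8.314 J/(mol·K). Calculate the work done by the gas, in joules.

30000 J

P₁ = nRT₁/V₁ = 4.06×8.314×464/11.6 = 1350 kPa.
Isothermal: T stays 464 K; PV = const ⇒ V₂ = 78.5 L, P₂ = 199 kPa.
W = nRT ln(V₂/V₁) = 4.06×8.314×464×ln(6.77) = 30000 J.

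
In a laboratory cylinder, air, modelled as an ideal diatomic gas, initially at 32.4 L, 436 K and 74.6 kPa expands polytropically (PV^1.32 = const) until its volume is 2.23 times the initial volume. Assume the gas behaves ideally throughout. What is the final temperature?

Polytropic n=1.32: T₂ = T₁(V₁/V₂)^(n−1) = 436×(0.448)^0.32 = 337 K; P₂ = P₁(V₁/V₂)^n = 25.9 kPa.

337 K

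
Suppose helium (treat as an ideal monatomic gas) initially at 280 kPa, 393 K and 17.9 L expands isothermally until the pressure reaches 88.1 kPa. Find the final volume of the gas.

56.9 L

Isothermal: T stays 393 K; PV = const ⇒ V₂ = 56.9 L, P₂ = 88.1 kPa.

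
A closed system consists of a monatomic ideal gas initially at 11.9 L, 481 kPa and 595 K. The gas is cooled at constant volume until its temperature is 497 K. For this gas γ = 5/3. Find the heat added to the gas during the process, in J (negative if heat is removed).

n = P₁V₁/(RT₁) = 481×11.9/(8.314×595) = 1.16 mol.
Isochoric: V stays 11.9 L; P/T = const ⇒ T₂ = 497 K, P₂ = 402 kPa.
W = 0 (no volume change).
ΔU = nCvΔT = 1.16×12.5×(497−595) = -1410 J.
Q = ΔU = -1410 J.

-1410 J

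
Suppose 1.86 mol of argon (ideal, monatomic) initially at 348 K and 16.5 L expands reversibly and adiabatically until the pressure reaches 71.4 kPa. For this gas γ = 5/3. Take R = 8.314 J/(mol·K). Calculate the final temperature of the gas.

190 K

P₁ = nRT₁/V₁ = 1.86×8.314×348/16.5 = 326 kPa.
Adiabatic: T₂/T₁ = (P₂/P₁)^((γ−1)/γ) ⇒ T₂ = 348×(0.219)^0.400 = 190 K; V₂ = 41.1 L.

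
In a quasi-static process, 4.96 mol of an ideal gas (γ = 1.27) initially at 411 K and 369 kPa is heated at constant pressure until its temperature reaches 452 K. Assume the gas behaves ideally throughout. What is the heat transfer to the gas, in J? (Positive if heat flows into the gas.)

V₁ = nRT₁/P₁ = 4.96×8.314×411/369 = 45.9 L.
Isobaric: P stays 369 kPa; V/T = const ⇒ T₂ = 452 K, V₂ = 50.5 L.
W = PΔV = 369×(50.5−45.9) kPa·L = 1690 J.
ΔU = nCvΔT = 4.96×30.8×(452−411) = 6260 J.
Q = ΔU + W = nCpΔT = 7950 J.

7950 J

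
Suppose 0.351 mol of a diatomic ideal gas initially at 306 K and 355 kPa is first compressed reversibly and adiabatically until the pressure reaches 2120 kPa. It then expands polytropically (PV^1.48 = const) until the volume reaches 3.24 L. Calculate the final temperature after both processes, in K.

245 K

V₁ = nRT₁/P₁ = 0.351×8.314×306/355 = 2.52 L.
Step 1 — Adiabatic: T₂/T₁ = (P₂/P₁)^((γ−1)/γ) ⇒ T₂ = 306×(5.97)^0.286 = 510 K; V₂ = 0.702 L.
ΔU = nCvΔT = 0.351×20.8×(510−306) = 1490 J.
Q = 0 for an adiabatic process, so W = −ΔU = -1490 J.
State after step 1: P = 2120 kPa, V = 0.702 L, T = 510 K.
Step 2 — Polytropic n=1.48: T₂ = T₁(V₁/V₂)^(n−1) = 510×(0.217)^0.48 = 245 K; P₂ = P₁(V₁/V₂)^n = 220 kPa.
W = (P₁V₁−P₂V₂)/(n−1) = (2120×0.702−220×3.24)/0.48 = 1610 J.
ΔU = nCvΔT = 0.351×20.8×(245−510) = -1930 J.
Q = ΔU + W = -322 J.
Net over both steps: W = 125 J, Q = -322 J, ΔU = -447 J.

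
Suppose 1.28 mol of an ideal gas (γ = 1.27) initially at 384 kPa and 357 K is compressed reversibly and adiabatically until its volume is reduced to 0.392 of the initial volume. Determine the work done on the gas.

4050 J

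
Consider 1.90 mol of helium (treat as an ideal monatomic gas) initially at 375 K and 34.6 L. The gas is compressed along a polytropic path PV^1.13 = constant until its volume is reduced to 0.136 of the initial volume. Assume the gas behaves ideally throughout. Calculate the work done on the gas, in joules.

13500 J

P₁ = nRT₁/V₁ = 1.90×8.314×375/34.6 = 171 kPa.
Polytropic n=1.13: T₂ = T₁(V₁/V₂)^(n−1) = 375×(7.35)^0.13 = 486 K; P₂ = P₁(V₁/V₂)^n = 1630 kPa.
W = (P₁V₁−P₂V₂)/(n−1) = (171×34.6−1630×4.71)/0.13 = -13500 J.
Work done on the gas = −W_by = 13500 J.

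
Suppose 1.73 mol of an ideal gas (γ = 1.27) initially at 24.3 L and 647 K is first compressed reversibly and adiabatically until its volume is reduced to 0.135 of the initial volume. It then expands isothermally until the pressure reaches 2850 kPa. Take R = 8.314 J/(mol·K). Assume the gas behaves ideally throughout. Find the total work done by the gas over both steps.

P₁ = nRT₁/V₁ = 1.73×8.314×647/24.3 = 383 kPa.
Step 1 — Adiabatic: TV^(γ−1) = const ⇒ T₂ = 647×(7.41)^0.270 = 1110 K; PV^γ = const ⇒ P₂ = 4870 kPa.
ΔU = nCvΔT = 1.73×30.8×(1110−647) = 24700 J.
Q = 0 for an adiabatic process, so W = −ΔU = -24700 J.
State after step 1: P = 4870 kPa, V = 3.28 L, T = 1110 K.
Step 2 — Isothermal: T stays 1110 K; PV = const ⇒ V₂ = 5.61 L, P₂ = 2850 kPa.
ΔU = 0 (ideal gas, T constant).
W = nRT ln(V₂/V₁) = 1.73×8.314×1110×ln(1.71) = 8570 J.
Q = ΔU + W = 8570 J.
Net over both steps: W = -16200 J, Q = 8570 J, ΔU = 24700 J.

-16200 J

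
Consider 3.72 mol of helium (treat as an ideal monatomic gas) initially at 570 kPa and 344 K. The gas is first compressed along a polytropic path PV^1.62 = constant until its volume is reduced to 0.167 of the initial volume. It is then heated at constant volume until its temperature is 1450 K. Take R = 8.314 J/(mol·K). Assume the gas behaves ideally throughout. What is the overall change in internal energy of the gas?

51300 J

V₁ = nRT₁/P₁ = 3.72×8.314×344/570 = 18.7 L.
Step 1 — Polytropic n=1.62: T₂ = T₁(V₁/V₂)^(n−1) = 344×(5.99)^0.62 = 1040 K; P₂ = P₁(V₁/V₂)^n = 10400 kPa.
W = (P₁V₁−P₂V₂)/(n−1) = (570×18.7−10400×3.12)/0.62 = -34900 J.
ΔU = nCvΔT = 3.72×12.5×(1040−344) = 32400 J.
Q = ΔU + W = -2440 J.
State after step 1: P = 10400 kPa, V = 3.12 L, T = 1040 K.
Step 2 — Isochoric: V stays 3.12 L; P/T = const ⇒ T₂ = 1450 K, P₂ = 14400 kPa.
W = 0 (no volume change).
ΔU = nCvΔT = 3.72×12.5×(1450−1040) = 18900 J.
Q = ΔU = 18900 J.
Net over both steps: W = -34900 J, Q = 16400 J, ΔU = 51300 J.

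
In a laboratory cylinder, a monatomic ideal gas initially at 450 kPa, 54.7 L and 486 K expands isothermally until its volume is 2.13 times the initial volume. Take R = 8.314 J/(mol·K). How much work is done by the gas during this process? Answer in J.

n = P₁V₁/(RT₁) = 450×54.7/(8.314×486) = 6.09 mol.
Isothermal: T stays 486 K; PV = const ⇒ V₂ = 117 L, P₂ = 211 kPa.
W = nRT ln(V₂/V₁) = 6.09×8.314×486×ln(2.13) = 18600 J.

18600 J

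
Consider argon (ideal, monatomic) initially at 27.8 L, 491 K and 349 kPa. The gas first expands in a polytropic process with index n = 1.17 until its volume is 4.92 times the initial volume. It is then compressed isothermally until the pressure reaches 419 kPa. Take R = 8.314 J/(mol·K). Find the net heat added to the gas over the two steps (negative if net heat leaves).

-5060 J

n = P₁V₁/(RT₁) = 349×27.8/(8.314×491) = 2.38 mol.
Step 1 — Polytropic n=1.17: T₂ = T₁(V₁/V₂)^(n−1) = 491×(0.203)^0.17 = 374 K; P₂ = P₁(V₁/V₂)^n = 54.1 kPa.
W = (P₁V₁−P₂V₂)/(n−1) = (349×27.8−54.1×137)/0.17 = 13500 J.
ΔU = nCvΔT = 2.38×12.5×(374−491) = -3450 J.
Q = ΔU + W = 10100 J.
State after step 1: P = 54.1 kPa, V = 137 L, T = 374 K.
Step 2 — Isothermal: T stays 374 K; PV = const ⇒ V₂ = 17.7 L, P₂ = 419 kPa.
ΔU = 0 (ideal gas, T constant).
W = nRT ln(V₂/V₁) = 2.38×8.314×374×ln(0.129) = -15100 J.
Q = ΔU + W = -15100 J.
Net over both steps: W = -1610 J, Q = -5060 J, ΔU = -3450 J.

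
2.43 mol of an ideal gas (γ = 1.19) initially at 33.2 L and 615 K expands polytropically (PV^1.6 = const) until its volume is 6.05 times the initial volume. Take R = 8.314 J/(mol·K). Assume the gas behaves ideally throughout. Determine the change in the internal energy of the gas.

P₁ = nRT₁/V₁ = 2.43×8.314×615/33.2 = 374 kPa.
Polytropic n=1.6: T₂ = T₁(V₁/V₂)^(n−1) = 615×(0.165)^0.60 = 209 K; P₂ = P₁(V₁/V₂)^n = 21.0 kPa.
For an ideal gas ΔU = nCvΔT with Cv = R/(γ−1) = 43.8 J/(mol·K).
ΔU = 2.43×43.8×(209−615) = -43200 J.

-43200 J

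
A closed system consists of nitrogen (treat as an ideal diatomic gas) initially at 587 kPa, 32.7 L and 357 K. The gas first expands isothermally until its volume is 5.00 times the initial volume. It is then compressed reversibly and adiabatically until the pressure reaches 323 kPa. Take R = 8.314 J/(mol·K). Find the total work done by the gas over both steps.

n = P₁V₁/(RT₁) = 587×32.7/(8.314×357) = 6.47 mol.
Step 1 — Isothermal: T stays 357 K; PV = const ⇒ V₂ = 164 L, P₂ = 117 kPa.
ΔU = 0 (ideal gas, T constant).
W = nRT ln(V₂/V₁) = 6.47×8.314×357×ln(5.00) = 30900 J.
Q = ΔU + W = 30900 J.
State after step 1: P = 117 kPa, V = 164 L, T = 357 K.
Step 2 — Adiabatic: T₂/T₁ = (P₂/P₁)^((γ−1)/γ) ⇒ T₂ = 357×(2.75)^0.286 = 477 K; V₂ = 79.4 L.
ΔU = nCvΔT = 6.47×20.8×(477−357) = 16100 J.
Q = 0 for an adiabatic process, so W = −ΔU = -16100 J.
Net over both steps: W = 14800 J, Q = 30900 J, ΔU = 16100 J.

14800 J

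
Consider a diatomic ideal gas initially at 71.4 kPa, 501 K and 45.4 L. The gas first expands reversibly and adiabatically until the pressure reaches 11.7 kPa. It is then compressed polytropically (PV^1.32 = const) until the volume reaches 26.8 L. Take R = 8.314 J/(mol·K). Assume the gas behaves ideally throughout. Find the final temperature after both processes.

n = P₁V₁/(RT₁) = 71.4×45.4/(8.314×501) = 0.778 mol.
Step 1 — Adiabatic: T₂/T₁ = (P₂/P₁)^((γ−1)/γ) ⇒ T₂ = 501×(0.164)^0.286 = 299 K; V₂ = 165 L.
ΔU = nCvΔT = 0.778×20.8×(299−501) = -3270 J.
Q = 0 for an adiabatic process, so W = −ΔU = 3270 J.
State after step 1: P = 11.7 kPa, V = 165 L, T = 299 K.
Step 2 — Polytropic n=1.32: T₂ = T₁(V₁/V₂)^(n−1) = 299×(6.17)^0.32 = 535 K; P₂ = P₁(V₁/V₂)^n = 129 kPa.
W = (P₁V₁−P₂V₂)/(n−1) = (11.7×165−129×26.8)/0.32 = -4770 J.
ΔU = nCvΔT = 0.778×20.8×(535−299) = 3820 J.
Q = ΔU + W = -954 J.
Net over both steps: W = -1500 J, Q = -954 J, ΔU = 547 J.

535 K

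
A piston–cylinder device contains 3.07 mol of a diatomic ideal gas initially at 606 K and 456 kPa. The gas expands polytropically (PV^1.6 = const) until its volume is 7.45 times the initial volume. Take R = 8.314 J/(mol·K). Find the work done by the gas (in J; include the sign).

18100 J

V₁ = nRT₁/P₁ = 3.07×8.314×606/456 = 33.9 L.
Polytropic n=1.6: T₂ = T₁(V₁/V₂)^(n−1) = 606×(0.134)^0.60 = 182 K; P₂ = P₁(V₁/V₂)^n = 18.3 kPa.
W = (P₁V₁−P₂V₂)/(n−1) = (456×33.9−18.3×253)/0.60 = 18100 J.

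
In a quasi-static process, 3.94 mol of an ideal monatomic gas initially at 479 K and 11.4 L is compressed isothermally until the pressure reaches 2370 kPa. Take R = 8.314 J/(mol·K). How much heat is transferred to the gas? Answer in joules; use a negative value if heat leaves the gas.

P₁ = nRT₁/V₁ = 3.94×8.314×479/11.4 = 1380 kPa.
Isothermal: T stays 479 K; PV = const ⇒ V₂ = 6.62 L, P₂ = 2370 kPa.
ΔU = 0 (ideal gas, T constant).
W = nRT ln(V₂/V₁) = 3.94×8.314×479×ln(0.581) = -8530 J.
Q = ΔU + W = -8530 J.

-8530 J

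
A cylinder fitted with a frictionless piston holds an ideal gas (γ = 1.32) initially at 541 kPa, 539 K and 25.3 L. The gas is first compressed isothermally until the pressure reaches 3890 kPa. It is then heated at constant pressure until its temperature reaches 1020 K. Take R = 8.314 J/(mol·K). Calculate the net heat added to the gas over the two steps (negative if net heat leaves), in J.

23400 J

n = P₁V₁/(RT₁) = 541×25.3/(8.314×539) = 3.05 mol.
Step 1 — Isothermal: T stays 539 K; PV = const ⇒ V₂ = 3.52 L, P₂ = 3890 kPa.
ΔU = 0 (ideal gas, T constant).
W = nRT ln(V₂/V₁) = 3.05×8.314×539×ln(0.139) = -27000 J.
Q = ΔU + W = -27000 J.
State after step 1: P = 3890 kPa, V = 3.52 L, T = 539 K.
Step 2 — Isobaric: P stays 3890 kPa; V/T = const ⇒ T₂ = 1020 K, V₂ = 6.66 L.
W = PΔV = 3890×(6.66−3.52) kPa·L = 12200 J.
ΔU = nCvΔT = 3.05×26.0×(1020−539) = 38200 J.
Q = ΔU + W = nCpΔT = 50400 J.
Net over both steps: W = -14800 J, Q = 23400 J, ΔU = 38200 J.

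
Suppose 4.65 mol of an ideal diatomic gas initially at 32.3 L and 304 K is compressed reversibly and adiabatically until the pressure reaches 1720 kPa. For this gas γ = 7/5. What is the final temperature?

474 K

P₁ = nRT₁/V₁ = 4.65×8.314×304/32.3 = 364 kPa.
Adiabatic: T₂/T₁ = (P₂/P₁)^((γ−1)/γ) ⇒ T₂ = 304×(4.73)^0.286 = 474 K; V₂ = 10.6 L.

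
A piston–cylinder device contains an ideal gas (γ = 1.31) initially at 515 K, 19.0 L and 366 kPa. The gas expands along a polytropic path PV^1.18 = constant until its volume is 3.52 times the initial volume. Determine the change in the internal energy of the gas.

-4550 J

n = P₁V₁/(RT₁) = 366×19.0/(8.314×515) = 1.62 mol.
Polytropic n=1.18: T₂ = T₁(V₁/V₂)^(n−1) = 515×(0.284)^0.18 = 411 K; P₂ = P₁(V₁/V₂)^n = 82.9 kPa.
For an ideal gas ΔU = nCvΔT with Cv = R/(γ−1) = 26.8 J/(mol·K).
ΔU = 1.62×26.8×(411−515) = -4550 J.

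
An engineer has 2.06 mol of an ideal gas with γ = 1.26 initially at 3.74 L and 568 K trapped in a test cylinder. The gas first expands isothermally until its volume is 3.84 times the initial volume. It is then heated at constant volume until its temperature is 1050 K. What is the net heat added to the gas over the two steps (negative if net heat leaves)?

44800 J

P₁ = nRT₁/V₁ = 2.06×8.314×568/3.74 = 2600 kPa.
Step 1 — Isothermal: T stays 568 K; PV = const ⇒ V₂ = 14.4 L, P₂ = 677 kPa.
ΔU = 0 (ideal gas, T constant).
W = nRT ln(V₂/V₁) = 2.06×8.314×568×ln(3.84) = 13100 J.
Q = ΔU + W = 13100 J.
State after step 1: P = 677 kPa, V = 14.4 L, T = 568 K.
Step 2 — Isochoric: V stays 14.4 L; P/T = const ⇒ T₂ = 1050 K, P₂ = 1250 kPa.
W = 0 (no volume change).
ΔU = nCvΔT = 2.06×32.0×(1050−568) = 31800 J.
Q = ΔU = 31800 J.
Net over both steps: W = 13100 J, Q = 44800 J, ΔU = 31800 J.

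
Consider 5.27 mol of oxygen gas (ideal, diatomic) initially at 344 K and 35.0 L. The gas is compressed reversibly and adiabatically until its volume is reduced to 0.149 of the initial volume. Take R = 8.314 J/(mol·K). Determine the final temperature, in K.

P₁ = nRT₁/V₁ = 5.27×8.314×344/35.0 = 431 kPa.
Adiabatic: TV^(γ−1) = const ⇒ T₂ = 344×(6.71)^0.400 = 737 K; PV^γ = const ⇒ P₂ = 6190 kPa.

737 K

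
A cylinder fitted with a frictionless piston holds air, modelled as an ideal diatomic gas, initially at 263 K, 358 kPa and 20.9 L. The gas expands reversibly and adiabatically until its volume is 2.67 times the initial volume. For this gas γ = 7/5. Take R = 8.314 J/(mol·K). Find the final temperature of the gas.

Adiabatic: TV^(γ−1) = const ⇒ T₂ = 263×(0.375)^0.400 = 178 K; PV^γ = const ⇒ P₂ = 90.5 kPa.

178 K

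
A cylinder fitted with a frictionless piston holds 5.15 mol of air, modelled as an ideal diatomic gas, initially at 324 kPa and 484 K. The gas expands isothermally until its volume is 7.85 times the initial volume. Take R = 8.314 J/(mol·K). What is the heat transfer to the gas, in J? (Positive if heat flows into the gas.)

V₁ = nRT₁/P₁ = 5.15×8.314×484/324 = 64.0 L.
Isothermal: T stays 484 K; PV = const ⇒ V₂ = 502 L, P₂ = 41.3 kPa.
ΔU = 0 (ideal gas, T constant).
W = nRT ln(V₂/V₁) = 5.15×8.314×484×ln(7.85) = 42700 J.
Q = ΔU + W = 42700 J.

42700 J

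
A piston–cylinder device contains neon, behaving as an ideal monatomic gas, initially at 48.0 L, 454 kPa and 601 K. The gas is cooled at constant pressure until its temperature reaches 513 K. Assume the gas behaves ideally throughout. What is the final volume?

Isobaric: P stays 454 kPa; V/T = const ⇒ T₂ = 513 K, V₂ = 41.0 L.

41.0 L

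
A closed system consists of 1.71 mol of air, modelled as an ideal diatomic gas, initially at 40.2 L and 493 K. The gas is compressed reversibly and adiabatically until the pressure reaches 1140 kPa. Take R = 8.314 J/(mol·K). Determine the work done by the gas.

-12400 J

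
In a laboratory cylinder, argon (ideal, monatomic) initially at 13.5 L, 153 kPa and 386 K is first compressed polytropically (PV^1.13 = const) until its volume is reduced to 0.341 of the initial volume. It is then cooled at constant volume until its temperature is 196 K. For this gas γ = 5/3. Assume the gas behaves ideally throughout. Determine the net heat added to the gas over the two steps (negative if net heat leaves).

n = P₁V₁/(RT₁) = 153×13.5/(8.314×386) = 0.644 mol.
Step 1 — Polytropic n=1.13: T₂ = T₁(V₁/V₂)^(n−1) = 386×(2.93)^0.13 = 444 K; P₂ = P₁(V₁/V₂)^n = 516 kPa.
W = (P₁V₁−P₂V₂)/(n−1) = (153×13.5−516×4.60)/0.13 = -2390 J.
ΔU = nCvΔT = 0.644×12.5×(444−386) = 465 J.
Q = ΔU + W = -1920 J.
State after step 1: P = 516 kPa, V = 4.60 L, T = 444 K.
Step 2 — Isochoric: V stays 4.60 L; P/T = const ⇒ T₂ = 196 K, P₂ = 228 kPa.
W = 0 (no volume change).
ΔU = nCvΔT = 0.644×12.5×(196−444) = -1990 J.
Q = ΔU = -1990 J.
Net over both steps: W = -2390 J, Q = -3910 J, ΔU = -1530 J.

-3910 J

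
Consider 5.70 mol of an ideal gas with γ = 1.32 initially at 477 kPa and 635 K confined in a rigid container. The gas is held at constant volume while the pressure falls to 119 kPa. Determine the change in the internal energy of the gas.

V₁ = nRT₁/P₁ = 5.70×8.314×635/477 = 63.1 L.
Isochoric: V stays 63.1 L; P/T = const ⇒ T₂ = 158 K, P₂ = 119 kPa.
For an ideal gas ΔU = nCvΔT with Cv = R/(γ−1) = 26.0 J/(mol·K).
ΔU = 5.70×26.0×(158−635) = -70600 J.

-70600 J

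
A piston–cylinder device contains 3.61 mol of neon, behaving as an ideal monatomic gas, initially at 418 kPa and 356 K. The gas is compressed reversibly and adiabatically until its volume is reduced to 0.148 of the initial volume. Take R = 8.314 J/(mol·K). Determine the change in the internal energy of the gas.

V₁ = nRT₁/P₁ = 3.61×8.314×356/418 = 25.6 L.
Adiabatic: TV^(γ−1) = const ⇒ T₂ = 356×(6.76)^0.667 = 1270 K; PV^γ = const ⇒ P₂ = 10100 kPa.
For an ideal gas ΔU = nCvΔT with Cv = (3/2)R = 12.5 J/(mol·K).
ΔU = 3.61×12.5×(1270−356) = 41300 J.

41300 J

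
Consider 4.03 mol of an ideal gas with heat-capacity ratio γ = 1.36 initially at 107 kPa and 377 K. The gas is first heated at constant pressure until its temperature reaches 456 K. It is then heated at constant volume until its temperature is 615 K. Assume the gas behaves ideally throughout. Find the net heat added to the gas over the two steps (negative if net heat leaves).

V₁ = nRT₁/P₁ = 4.03×8.314×377/107 = 118 L.
Step 1 — Isobaric: P stays 107 kPa; V/T = const ⇒ T₂ = 456 K, V₂ = 143 L.
W = PΔV = 107×(143−118) kPa·L = 2650 J.
ΔU = nCvΔT = 4.03×23.1×(456−377) = 7350 J.
Q = ΔU + W = nCpΔT = 10000 J.
State after step 1: P = 107 kPa, V = 143 L, T = 456 K.
Step 2 — Isochoric: V stays 143 L; P/T = const ⇒ T₂ = 615 K, P₂ = 144 kPa.
W = 0 (no volume change).
ΔU = nCvΔT = 4.03×23.1×(615−456) = 14800 J.
Q = ΔU = 14800 J.
Net over both steps: W = 2650 J, Q = 24800 J, ΔU = 22200 J.

24800 J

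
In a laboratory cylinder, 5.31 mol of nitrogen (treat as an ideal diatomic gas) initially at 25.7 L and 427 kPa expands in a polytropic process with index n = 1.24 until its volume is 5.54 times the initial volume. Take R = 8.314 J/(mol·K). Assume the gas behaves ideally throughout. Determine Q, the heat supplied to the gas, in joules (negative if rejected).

T₁ = P₁V₁/(nR) = 427×25.7/(5.31×8.314) = 249 K.
Polytropic n=1.24: T₂ = T₁(V₁/V₂)^(n−1) = 249×(0.181)^0.24 = 165 K; P₂ = P₁(V₁/V₂)^n = 51.1 kPa.
W = (P₁V₁−P₂V₂)/(n−1) = (427×25.7−51.1×142)/0.24 = 15400 J.
ΔU = nCvΔT = 5.31×20.8×(165−249) = -9240 J.
Q = ΔU + W = 6160 J.

6160 J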